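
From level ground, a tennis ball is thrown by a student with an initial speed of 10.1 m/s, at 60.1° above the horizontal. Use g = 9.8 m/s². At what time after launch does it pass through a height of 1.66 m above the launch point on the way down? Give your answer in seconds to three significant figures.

1.57 s

Horizontal component vₓ = 10.10 cos 60.1° = 5.035 m/s; vertical v_y0 = 10.10 sin 60.1° = 8.756 m/s.
Set y = v_y0 t − ½ g t² = 1.66: 4.900 t² − 8.756 t + 1.66 = 0.
t = [8.756 ± √(8.756² − 2·9.80·1.66)] / 9.80 = (8.756 ± 6.643) / 9.80, so t = 0.2156 s or t = 1.571 s.
The descending-branch root is 1.571 s.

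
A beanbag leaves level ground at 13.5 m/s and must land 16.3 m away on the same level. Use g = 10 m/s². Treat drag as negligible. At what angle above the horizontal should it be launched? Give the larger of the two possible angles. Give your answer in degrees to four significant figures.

58.29°

Level-ground range R = v₀² sin(2θ)/g ⇒ sin(2θ) = gR/v₀² = 10.0 × 16.3 / 13.5² = 0.8944.
2θ = 63.43° or 180° − 63.43° = 116.6°, so θ = 31.71° or 58.29°.
The larger angle is 58.29°.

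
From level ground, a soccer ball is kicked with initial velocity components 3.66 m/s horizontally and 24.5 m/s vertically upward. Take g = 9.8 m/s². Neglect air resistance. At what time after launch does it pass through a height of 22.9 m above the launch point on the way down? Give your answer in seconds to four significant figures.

3.756 s

Set y = v_y0 t − ½ g t² = 22.9: 4.900 t² − 24.50 t + 22.9 = 0.
t = [24.50 ± √(24.50² − 2·9.80·22.9)] / 9.80 = (24.50 ± 12.30) / 9.80, so t = 1.244 s or t = 3.756 s.
The descending-branch root is 3.756 s.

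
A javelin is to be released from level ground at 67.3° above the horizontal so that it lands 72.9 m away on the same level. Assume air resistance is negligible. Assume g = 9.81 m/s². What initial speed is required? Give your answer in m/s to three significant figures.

On level ground R = v₀² sin 2θ / g ⇒ v₀ = √(gR / sin 2θ).
v₀ = √(9.81 × 72.9 / sin 134.6°) = √(715.1 / 0.7120) = √1004.4 = 31.69 m/s.

31.7 m/s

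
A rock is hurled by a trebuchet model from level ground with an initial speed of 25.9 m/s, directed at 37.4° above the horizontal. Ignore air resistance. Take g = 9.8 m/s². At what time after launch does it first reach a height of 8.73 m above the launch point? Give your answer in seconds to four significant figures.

0.7135 s

Horizontal component vₓ = 25.90 cos 37.4° = 20.58 m/s; vertical v_y0 = 25.90 sin 37.4° = 15.73 m/s.
Set y = v_y0 t − ½ g t² = 8.73: 4.900 t² − 15.73 t + 8.73 = 0.
t = [15.73 ± √(15.73² − 2·9.80·8.73)] / 9.80 = (15.73 ± 8.738) / 9.80, so t = 0.7135 s or t = 2.497 s.
The first (ascending) time is 0.7135 s.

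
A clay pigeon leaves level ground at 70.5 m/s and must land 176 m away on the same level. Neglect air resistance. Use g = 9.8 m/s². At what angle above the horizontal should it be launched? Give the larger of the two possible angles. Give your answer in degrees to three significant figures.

R = v₀² sin 2θ / g gives sin 2θ = gR/v₀² = 9.80·176/70.5² = 0.3470.
2θ = 20.31° or 180° − 20.31° = 159.7°, so θ = 10.15° or 79.85°.
The larger angle is 79.85°.

79.8°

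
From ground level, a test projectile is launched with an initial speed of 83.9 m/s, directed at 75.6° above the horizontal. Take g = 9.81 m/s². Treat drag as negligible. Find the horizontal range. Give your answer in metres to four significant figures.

vₓ = 83.90 cos 75.6° = 20.87 m/s; v_y0 = 83.90 sin 75.6° = 81.26 m/s.
Flight time T = 2 v_y0 / g = 16.57 s.
Range: R = vₓ T = 20.87 × 16.57 = 345.7 m.

345.7 m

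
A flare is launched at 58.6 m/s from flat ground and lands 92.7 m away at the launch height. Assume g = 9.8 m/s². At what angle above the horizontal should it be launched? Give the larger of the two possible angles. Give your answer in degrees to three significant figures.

82.3°

R = v₀² sin 2θ / g gives sin 2θ = gR/v₀² = 9.80·92.7/58.6² = 0.2646.
2θ = 15.34° or 180° − 15.34° = 164.7°, so θ = 7.670° or 82.33°.
The larger angle is 82.33°.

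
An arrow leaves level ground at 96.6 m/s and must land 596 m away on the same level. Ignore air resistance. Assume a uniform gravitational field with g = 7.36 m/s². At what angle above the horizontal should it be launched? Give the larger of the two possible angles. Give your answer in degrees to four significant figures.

R = v₀² sin 2θ / g gives sin 2θ = gR/v₀² = 7.36·596/96.6² = 0.4701.
2θ = 28.04° or 180° − 28.04° = 152.0°, so θ = 14.02° or 75.98°.
The larger angle is 75.98°.

75.98°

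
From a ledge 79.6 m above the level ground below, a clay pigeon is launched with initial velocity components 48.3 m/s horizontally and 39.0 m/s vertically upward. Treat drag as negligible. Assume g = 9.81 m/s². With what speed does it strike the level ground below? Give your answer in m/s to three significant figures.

73.6 m/s

With up positive and y = 0 at the ground: y(t) = 79.6 + (39.00) t − 4.905 t². Setting y = 0 and taking the positive root: t = [39.00 + √(39.00² + 2·9.81·79.6)] / 9.81 = (39.00 + 55.52) / 9.81 = 9.635 s.
Vertical velocity at impact: v_y = v_y0 − g t = 39.00 − 9.81 × 9.635 = −55.52 m/s.
Speed: |v| = √(vₓ² + v_y²) = √(48.30² + 55.52²) = 73.59 m/s.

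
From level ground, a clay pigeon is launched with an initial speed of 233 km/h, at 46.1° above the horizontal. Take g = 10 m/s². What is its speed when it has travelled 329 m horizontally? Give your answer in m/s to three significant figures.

Convert: 233 km/h = 233/3.6 = 64.72 m/s.
Components: vₓ = 64.72 cos 46.1° = 44.88 m/s, v_y0 = 64.72 sin 46.1° = 46.64 m/s.
x = vₓ t ⇒ t = 329/44.88 = 7.331 s.
Vertical velocity there: v_y = v_y0 − g t = 46.64 − 10.0 × 7.331 = −26.67 m/s.
Speed: √(vₓ² + v_y²) = √(44.88² + 26.67²) = 52.21 m/s.

52.2 m/s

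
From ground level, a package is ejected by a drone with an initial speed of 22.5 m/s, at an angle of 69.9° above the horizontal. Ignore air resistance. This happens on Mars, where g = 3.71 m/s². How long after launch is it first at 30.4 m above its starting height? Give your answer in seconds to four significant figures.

1.689 s

Components: vₓ = 22.50 cos 69.9° = 7.732 m/s, v_y0 = 22.50 sin 69.9° = 21.13 m/s.
Set y = v_y0 t − ½ g t² = 30.4: 1.855 t² − 21.13 t + 30.4 = 0.
t = [21.13 ± √(21.13² − 2·3.71·30.4)] / 3.71 = (21.13 ± 14.86) / 3.71, so t = 1.689 s or t = 9.701 s.
The first (ascending) time is 1.689 s.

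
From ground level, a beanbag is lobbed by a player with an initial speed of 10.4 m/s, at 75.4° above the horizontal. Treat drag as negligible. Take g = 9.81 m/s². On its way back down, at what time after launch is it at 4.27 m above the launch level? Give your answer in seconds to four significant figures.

Resolve: vₓ = 10.40 cos 75.4° = 2.622 m/s and v_y0 = 10.40 sin 75.4° = 10.06 m/s.
Require v_y0 t − ½ g t² = 4.27, i.e. 4.905 t² − 10.06 t + 4.27 = 0.
Quadratic formula: t = (10.06 ± √17.510) / 9.81 = (10.06 ± 4.185) / 9.81 → t = 0.5994 s or 1.452 s.
The descending-branch root is 1.452 s.

1.452 s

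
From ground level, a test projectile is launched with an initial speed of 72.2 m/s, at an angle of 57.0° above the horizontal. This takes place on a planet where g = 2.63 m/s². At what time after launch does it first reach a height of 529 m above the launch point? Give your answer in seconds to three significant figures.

11.7 s

Components: vₓ = 72.20 cos 57.0° = 39.32 m/s, v_y0 = 72.20 sin 57.0° = 60.55 m/s.
Height y(t) = 60.55 t − 1.315 t² = 529 gives 1.315 t² − 60.55 t + 529 = 0.
Quadratic formula: t = (60.55 ± √884.01) / 2.63 = (60.55 ± 29.73) / 2.63 → t = 11.72 s or 34.33 s.
The first (ascending) time is 11.72 s.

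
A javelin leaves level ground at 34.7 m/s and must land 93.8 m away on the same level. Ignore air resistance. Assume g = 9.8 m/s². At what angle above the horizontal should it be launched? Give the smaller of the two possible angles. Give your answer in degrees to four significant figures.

24.88°

R = v₀² sin 2θ / g gives sin 2θ = gR/v₀² = 9.80·93.8/34.7² = 0.7634.
2θ = 49.77° or 180° − 49.77° = 130.2°, so θ = 24.88° or 65.12°.
The smaller angle is 24.88°.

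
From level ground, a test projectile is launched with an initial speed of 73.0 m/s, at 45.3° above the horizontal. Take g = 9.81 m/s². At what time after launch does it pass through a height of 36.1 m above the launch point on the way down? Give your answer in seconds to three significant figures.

Horizontal component vₓ = 73.00 cos 45.3° = 51.35 m/s; vertical v_y0 = 73.00 sin 45.3° = 51.89 m/s.
Set y = v_y0 t − ½ g t² = 36.1: 4.905 t² − 51.89 t + 36.1 = 0.
t = [51.89 ± √(51.89² − 2·9.81·36.1)] / 9.81 = (51.89 ± 44.54) / 9.81, so t = 0.7487 s or t = 9.830 s.
The descending-branch root is 9.830 s.

9.83 s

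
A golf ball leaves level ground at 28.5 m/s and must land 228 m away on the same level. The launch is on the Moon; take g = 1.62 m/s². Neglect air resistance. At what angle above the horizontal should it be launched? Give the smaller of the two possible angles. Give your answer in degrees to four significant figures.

13.52°

R = v₀² sin 2θ / g gives sin 2θ = gR/v₀² = 1.62·228/28.5² = 0.4547.
2θ = 27.05° or 180° − 27.05° = 153.0°, so θ = 13.52° or 76.48°.
The smaller angle is 13.52°.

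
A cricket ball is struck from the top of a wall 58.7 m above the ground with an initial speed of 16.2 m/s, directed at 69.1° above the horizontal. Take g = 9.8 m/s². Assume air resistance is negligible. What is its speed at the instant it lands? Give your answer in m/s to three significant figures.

Horizontal component vₓ = 16.20 cos 69.1° = 5.779 m/s; vertical v_y0 = 16.20 sin 69.1° = 15.13 m/s.
Vertical motion (up positive, ground at y = 0): 4.900 t² − (15.13) t − 58.7 = 0, so t = (15.13 + √(15.13² + 2·9.80·58.7)) / 9.80 = (15.13 + 37.14) / 9.80 = 5.334 s.
Vertical velocity at impact: v_y = v_y0 − g t = 15.13 − 9.80 × 5.334 = −37.14 m/s.
Speed: |v| = √(vₓ² + v_y²) = √(5.779² + 37.14²) = 37.59 m/s.

37.6 m/s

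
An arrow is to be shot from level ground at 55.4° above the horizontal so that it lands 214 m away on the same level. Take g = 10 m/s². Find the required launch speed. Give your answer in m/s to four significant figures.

From R = (v₀² / g) sin 2θ: v₀ = √(gR / sin 2θ).
v₀ = √(10.0 × 214 / sin 110.8°) = √(2140 / 0.9348) = √2289.2 = 47.85 m/s.

47.85 m/s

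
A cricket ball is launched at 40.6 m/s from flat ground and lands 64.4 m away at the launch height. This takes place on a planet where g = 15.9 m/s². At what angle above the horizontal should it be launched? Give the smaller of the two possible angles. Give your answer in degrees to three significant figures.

R = v₀² sin 2θ / g gives sin 2θ = gR/v₀² = 15.9·64.4/40.6² = 0.6212.
2θ = 38.40° or 180° − 38.40° = 141.6°, so θ = 19.20° or 70.80°.
The smaller angle is 19.20°.

19.2°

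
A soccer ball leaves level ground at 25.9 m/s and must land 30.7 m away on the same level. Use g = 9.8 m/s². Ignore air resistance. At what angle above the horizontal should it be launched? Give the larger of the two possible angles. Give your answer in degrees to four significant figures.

76.68°

R = v₀² sin 2θ / g gives sin 2θ = gR/v₀² = 9.80·30.7/25.9² = 0.4485.
2θ = 26.65° or 180° − 26.65° = 153.4°, so θ = 13.32° or 76.68°.
The larger angle is 76.68°.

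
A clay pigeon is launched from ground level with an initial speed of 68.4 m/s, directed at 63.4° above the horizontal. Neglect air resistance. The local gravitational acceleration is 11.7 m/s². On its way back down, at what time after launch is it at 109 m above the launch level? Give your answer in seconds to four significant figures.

8.176 s

Horizontal component vₓ = 68.40 cos 63.4° = 30.63 m/s; vertical v_y0 = 68.40 sin 63.4° = 61.16 m/s.
Height y(t) = 61.16 t − 5.850 t² = 109 gives 5.850 t² − 61.16 t + 109 = 0.
t = [61.16 ± √(61.16² − 2·11.7·109)] / 11.7 = (61.16 ± 34.50) / 11.7, so t = 2.279 s or t = 8.176 s.
The descending-branch root is 8.176 s.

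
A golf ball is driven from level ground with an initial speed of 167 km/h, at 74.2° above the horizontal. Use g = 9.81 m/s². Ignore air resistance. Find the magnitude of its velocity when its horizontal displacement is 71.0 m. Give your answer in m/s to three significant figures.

Convert: 167 km/h = 167/3.6 = 46.39 m/s.
vₓ = 46.39 cos 74.2° = 12.63 m/s; v_y0 = 46.39 sin 74.2° = 44.64 m/s.
x = vₓ t ⇒ t = 71.0/12.63 = 5.621 s.
Vertical velocity there: v_y = v_y0 − g t = 44.64 − 9.81 × 5.621 = −10.51 m/s.
Speed: √(vₓ² + v_y²) = √(12.63² + 10.51²) = 16.43 m/s.

16.4 m/s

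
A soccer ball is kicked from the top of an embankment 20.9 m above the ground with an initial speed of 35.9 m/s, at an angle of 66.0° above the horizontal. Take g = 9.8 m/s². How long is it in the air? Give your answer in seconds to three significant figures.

7.28 s

Resolve: vₓ = 35.90 cos 66.0° = 14.60 m/s and v_y0 = 35.90 sin 66.0° = 32.80 m/s.
Vertical motion (up positive, ground at y = 0): 4.900 t² − (32.80) t − 20.9 = 0, so t = (32.80 + √(32.80² + 2·9.80·20.9)) / 9.80 = (32.80 + 38.54) / 9.80 = 7.279 s.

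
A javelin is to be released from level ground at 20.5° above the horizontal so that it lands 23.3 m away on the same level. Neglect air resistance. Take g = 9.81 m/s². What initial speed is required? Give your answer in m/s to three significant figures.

18.7 m/s

Level-ground range: R = v₀² sin(2θ)/g, so v₀ = √(gR / sin 2θ).
v₀ = √(9.81 × 23.3 / sin 41.00°) = √(228.6 / 0.6561) = √348.40 = 18.67 m/s.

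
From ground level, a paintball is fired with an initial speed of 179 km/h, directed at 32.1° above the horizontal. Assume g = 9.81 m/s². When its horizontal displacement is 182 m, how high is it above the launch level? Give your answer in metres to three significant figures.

Convert: 179 km/h = 179/3.6 = 49.72 m/s.
Horizontal component vₓ = 49.72 cos 32.1° = 42.12 m/s; vertical v_y0 = 49.72 sin 32.1° = 26.42 m/s.
x = vₓ t ⇒ t = 182/42.12 = 4.321 s.
Height: y = v_y0 t − ½ g t² = 26.42 × 4.321 − 4.905 × 4.321² = 114.2 − 91.58 = 22.59 m.

22.6 m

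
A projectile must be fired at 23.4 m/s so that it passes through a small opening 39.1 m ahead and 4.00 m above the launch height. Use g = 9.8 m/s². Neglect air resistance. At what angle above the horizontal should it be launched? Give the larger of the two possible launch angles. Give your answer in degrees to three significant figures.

Trajectory: y = x tanθ − g x² (1 + tan²θ)/(2v₀²). With x = 39.1, y = 4.00, v₀ = 23.4, g = 9.80:
13.68 tan²θ − 39.1 tanθ + (17.68) = 0.
tanθ = [39.1 ± √(39.1² − 4 × 13.68 × (17.68))] / (2 × 13.68) = (39.1 ± 23.69) / 27.36, giving tanθ = 0.5632 or 2.295.
θ = 29.39° or 66.45°; the larger is 66.45°.

66.5°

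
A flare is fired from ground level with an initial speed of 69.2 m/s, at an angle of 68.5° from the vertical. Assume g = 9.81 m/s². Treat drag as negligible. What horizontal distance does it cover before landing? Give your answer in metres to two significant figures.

330 m

Horizontal component vₓ = 69.20 sin 68.5° = 64.38 m/s; vertical v_y0 = 69.20 cos 68.5° = 25.36 m/s.
Time aloft: T = 2 v_y0 / g = 2 × 25.36 / 9.81 = 5.171 s.
Range: R = vₓ T = 64.38 × 5.171 = 332.9 m.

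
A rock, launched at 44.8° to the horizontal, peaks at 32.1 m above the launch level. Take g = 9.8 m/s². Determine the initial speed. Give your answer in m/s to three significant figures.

35.6 m/s

At the peak v_y = 0, so v_y0 = √(2gH) = √(2 × 9.80 × 32.1) = 25.08 m/s.
v_y0 = v₀ sin θ ⇒ v₀ = 25.08 / sin 44.8° = 35.60 m/s.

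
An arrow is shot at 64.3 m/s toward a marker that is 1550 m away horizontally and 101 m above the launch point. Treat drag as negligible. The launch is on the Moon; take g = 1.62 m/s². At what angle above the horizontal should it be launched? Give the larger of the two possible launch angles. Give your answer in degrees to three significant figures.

70.8°

Trajectory: y = x tanθ − g x² (1 + tan²θ)/(2v₀²). With x = 1550, y = 101, v₀ = 64.3, g = 1.62:
470.7 tan²θ − 1550 tanθ + (571.7) = 0.
tanθ = [1550 ± √(1550² − 4 × 470.7 × (571.7))] / (2 × 470.7) = (1550 ± 1152) / 941.4, giving tanθ = 0.4232 or 2.870.
θ = 22.94° or 70.79°; the larger is 70.79°.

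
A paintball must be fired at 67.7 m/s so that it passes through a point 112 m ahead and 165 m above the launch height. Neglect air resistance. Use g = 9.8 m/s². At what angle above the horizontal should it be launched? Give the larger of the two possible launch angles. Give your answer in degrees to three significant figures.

80.9°

Trajectory: y = x tanθ − g x² (1 + tan²θ)/(2v₀²). With x = 112, y = 165, v₀ = 67.7, g = 9.80:
13.41 tan²θ − 112 tanθ + (178.4) = 0.
tanθ = [112 ± √(112² − 4 × 13.41 × (178.4))] / (2 × 13.41) = (112 ± 54.53) / 26.82, giving tanθ = 2.143 or 6.209.
θ = 64.98° or 80.85°; the larger is 80.85°.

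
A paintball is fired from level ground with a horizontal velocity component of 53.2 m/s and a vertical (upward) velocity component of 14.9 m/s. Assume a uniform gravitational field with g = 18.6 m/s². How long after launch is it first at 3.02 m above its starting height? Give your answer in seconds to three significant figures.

Height y(t) = 14.90 t − 9.300 t² = 3.02 gives 9.300 t² − 14.90 t + 3.02 = 0.
Quadratic formula: t = (14.90 ± √109.67) / 18.6 = (14.90 ± 10.47) / 18.6 → t = 0.2381 s or 1.364 s.
The first (ascending) time is 0.2381 s.

0.238 s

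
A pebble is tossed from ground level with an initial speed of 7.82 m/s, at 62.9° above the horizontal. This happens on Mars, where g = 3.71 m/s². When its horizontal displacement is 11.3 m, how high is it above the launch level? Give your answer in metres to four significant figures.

3.417 m

Resolve: vₓ = 7.820 cos 62.9° = 3.562 m/s and v_y0 = 7.820 sin 62.9° = 6.961 m/s.
Time to reach x = 11.3 m: t = x/vₓ = 11.3/3.562 = 3.172 s.
Height: y = v_y0 t − ½ g t² = 6.961 × 3.172 − 1.855 × 3.172² = 22.08 − 18.66 = 3.417 m.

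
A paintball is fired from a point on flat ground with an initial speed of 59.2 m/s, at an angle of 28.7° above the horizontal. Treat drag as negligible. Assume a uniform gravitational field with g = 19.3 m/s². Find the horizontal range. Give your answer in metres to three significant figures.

153 m

Components: vₓ = 59.20 cos 28.7° = 51.93 m/s, v_y0 = 59.20 sin 28.7° = 28.43 m/s.
Time aloft: T = 2 v_y0 / g = 2 × 28.43 / 19.3 = 2.946 s.
Horizontal distance R = vₓ T = 51.93 × 2.946 = 153.0 m.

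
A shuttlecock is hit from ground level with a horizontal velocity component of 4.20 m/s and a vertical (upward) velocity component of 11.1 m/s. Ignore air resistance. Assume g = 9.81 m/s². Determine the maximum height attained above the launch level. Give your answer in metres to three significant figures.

6.28 m

Maximum height: H = v_y0² / (2g) = 11.10² / (2 × 9.81) = 6.280 m.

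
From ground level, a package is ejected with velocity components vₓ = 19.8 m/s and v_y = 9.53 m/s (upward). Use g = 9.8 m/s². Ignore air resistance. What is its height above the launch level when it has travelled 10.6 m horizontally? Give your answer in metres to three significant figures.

At x = 10.6 m, t = x/vₓ = 10.6/19.80 = 0.5354 s.
Height: y = v_y0 t − ½ g t² = 9.530 × 0.5354 − 4.900 × 0.5354² = 5.102 − 1.404 = 3.698 m.

3.70 m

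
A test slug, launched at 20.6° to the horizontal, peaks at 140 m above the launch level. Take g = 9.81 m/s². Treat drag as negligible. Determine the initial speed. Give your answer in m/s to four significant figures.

At the peak v_y = 0, so v_y0 = √(2gH) = √(2 × 9.81 × 140) = 52.41 m/s.
v_y0 = v₀ sin θ ⇒ v₀ = 52.41 / sin 20.6° = 149.0 m/s.

149.0 m/s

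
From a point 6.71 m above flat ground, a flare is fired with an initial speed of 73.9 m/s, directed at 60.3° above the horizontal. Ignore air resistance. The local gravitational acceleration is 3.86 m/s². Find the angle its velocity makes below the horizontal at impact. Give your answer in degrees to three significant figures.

60.5°

Components: vₓ = 73.90 cos 60.3° = 36.61 m/s, v_y0 = 73.90 sin 60.3° = 64.19 m/s.
With up positive and y = 0 at the ground: y(t) = 6.71 + (64.19) t − 1.930 t². Setting y = 0 and taking the positive root: t = [64.19 + √(64.19² + 2·3.86·6.71)] / 3.86 = (64.19 + 64.59) / 3.86 = 33.36 s.
At impact: v_y = v_y0 − g t = −64.59 m/s; vₓ = 36.61 m/s.
Angle below horizontal: arctan(|v_y|/vₓ) = arctan(64.59/36.61) = 60.45°.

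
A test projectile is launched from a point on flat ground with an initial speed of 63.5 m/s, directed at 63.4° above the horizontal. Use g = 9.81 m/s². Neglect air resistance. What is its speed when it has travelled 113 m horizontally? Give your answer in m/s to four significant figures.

Horizontal component vₓ = 63.50 cos 63.4° = 28.43 m/s; vertical v_y0 = 63.50 sin 63.4° = 56.78 m/s.
x = vₓ t ⇒ t = 113/28.43 = 3.974 s.
Vertical velocity there: v_y = v_y0 − g t = 56.78 − 9.81 × 3.974 = 17.79 m/s.
Speed: √(vₓ² + v_y²) = √(28.43² + 17.79²) = 33.54 m/s.

33.54 m/s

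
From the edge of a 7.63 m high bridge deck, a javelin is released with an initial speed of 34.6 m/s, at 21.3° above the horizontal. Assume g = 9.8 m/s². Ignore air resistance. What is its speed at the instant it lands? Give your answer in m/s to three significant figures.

vₓ = 34.60 cos 21.3° = 32.24 m/s; v_y0 = 34.60 sin 21.3° = 12.57 m/s.
The projectile lands when y = 7.63 + (12.57) t − ½·9.80·t² = 0. Positive root: t = (12.57 + √(12.57² + 2·9.80·7.63)) / 9.80 = (12.57 + 17.54) / 9.80 = 3.072 s.
Vertical velocity at impact: v_y = v_y0 − g t = 12.57 − 9.80 × 3.072 = −17.54 m/s.
Speed: |v| = √(vₓ² + v_y²) = √(32.24² + 17.54²) = 36.70 m/s.

36.7 m/s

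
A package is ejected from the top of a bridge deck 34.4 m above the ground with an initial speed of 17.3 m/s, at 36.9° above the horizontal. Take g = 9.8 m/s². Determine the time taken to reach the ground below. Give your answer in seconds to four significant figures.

3.914 s

Components: vₓ = 17.30 cos 36.9° = 13.83 m/s, v_y0 = 17.30 sin 36.9° = 10.39 m/s.
Vertical motion (up positive, ground at y = 0): 4.900 t² − (10.39) t − 34.4 = 0, so t = (10.39 + √(10.39² + 2·9.80·34.4)) / 9.80 = (10.39 + 27.97) / 9.80 = 3.914 s.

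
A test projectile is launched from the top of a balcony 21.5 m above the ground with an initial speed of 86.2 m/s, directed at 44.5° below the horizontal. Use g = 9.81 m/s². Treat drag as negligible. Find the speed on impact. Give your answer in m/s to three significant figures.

Horizontal component vₓ = 86.20 cos 44.5° = 61.48 m/s; vertical v_y0 = −60.42 m/s (downward).
The projectile lands when y = 21.5 + (−60.42) t − ½·9.81·t² = 0. Positive root: t = (−60.42 + √(60.42² + 2·9.81·21.5)) / 9.81 = (−60.42 + 63.81) / 9.81 = 0.3461 s.
Vertical velocity at impact: v_y = v_y0 − g t = −60.42 − 9.81 × 0.3461 = −63.81 m/s.
Speed: |v| = √(vₓ² + v_y²) = √(61.48² + 63.81²) = 88.61 m/s.

88.6 m/s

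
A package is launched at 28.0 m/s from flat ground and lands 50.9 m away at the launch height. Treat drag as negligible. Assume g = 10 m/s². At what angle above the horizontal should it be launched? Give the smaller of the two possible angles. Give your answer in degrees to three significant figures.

20.2°

From R = (v₀²/g) sin 2θ: sin 2θ = 10.0 × 50.9 / 784.00 = 0.6492.
2θ = 40.48° or 180° − 40.48° = 139.5°, so θ = 20.24° or 69.76°.
The smaller angle is 20.24°.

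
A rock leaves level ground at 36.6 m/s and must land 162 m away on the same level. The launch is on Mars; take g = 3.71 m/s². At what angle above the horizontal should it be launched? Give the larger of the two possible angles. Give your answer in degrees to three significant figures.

76.7°

R = v₀² sin 2θ / g gives sin 2θ = gR/v₀² = 3.71·162/36.6² = 0.4487.
2θ = 26.66° or 180° − 26.66° = 153.3°, so θ = 13.33° or 76.67°.
The larger angle is 76.67°.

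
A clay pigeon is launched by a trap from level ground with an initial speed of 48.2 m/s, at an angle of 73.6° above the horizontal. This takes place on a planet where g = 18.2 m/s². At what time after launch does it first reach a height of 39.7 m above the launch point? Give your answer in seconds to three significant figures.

Horizontal component vₓ = 48.20 cos 73.6° = 13.61 m/s; vertical v_y0 = 48.20 sin 73.6° = 46.24 m/s.
Height y(t) = 46.24 t − 9.100 t² = 39.7 gives 9.100 t² − 46.24 t + 39.7 = 0.
Quadratic formula: t = (46.24 ± √692.96) / 18.2 = (46.24 ± 26.32) / 18.2 → t = 1.094 s or 3.987 s.
The first (ascending) time is 1.094 s.

1.09 s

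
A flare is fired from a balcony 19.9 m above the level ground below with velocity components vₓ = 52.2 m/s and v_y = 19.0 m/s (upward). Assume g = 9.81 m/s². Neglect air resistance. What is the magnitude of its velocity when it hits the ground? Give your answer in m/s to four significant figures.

58.96 m/s

With up positive and y = 0 at the ground: y(t) = 19.9 + (19.00) t − 4.905 t². Setting y = 0 and taking the positive root: t = [19.00 + √(19.00² + 2·9.81·19.9)] / 9.81 = (19.00 + 27.41) / 9.81 = 4.731 s.
Vertical velocity at impact: v_y = v_y0 − g t = 19.00 − 9.81 × 4.731 = −27.41 m/s.
Speed: |v| = √(vₓ² + v_y²) = √(52.20² + 27.41²) = 58.96 m/s.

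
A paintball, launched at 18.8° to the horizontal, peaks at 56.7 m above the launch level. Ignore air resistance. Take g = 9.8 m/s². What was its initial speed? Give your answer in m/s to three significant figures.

103 m/s

At the peak v_y = 0, so v_y0 = √(2gH) = √(2 × 9.80 × 56.7) = 33.34 m/s.
v_y0 = v₀ sin θ ⇒ v₀ = 33.34 / sin 18.8° = 103.4 m/s.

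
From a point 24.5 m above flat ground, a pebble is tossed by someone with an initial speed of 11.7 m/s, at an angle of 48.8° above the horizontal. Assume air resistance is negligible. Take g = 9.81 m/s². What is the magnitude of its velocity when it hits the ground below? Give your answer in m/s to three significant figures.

24.9 m/s

Horizontal component vₓ = 11.70 cos 48.8° = 7.707 m/s; vertical v_y0 = 11.70 sin 48.8° = 8.803 m/s.
With up positive and y = 0 at the ground: y(t) = 24.5 + (8.803) t − 4.905 t². Setting y = 0 and taking the positive root: t = [8.803 + √(8.803² + 2·9.81·24.5)] / 9.81 = (8.803 + 23.63) / 9.81 = 3.306 s.
Vertical velocity at impact: v_y = v_y0 − g t = 8.803 − 9.81 × 3.306 = −23.63 m/s.
Speed: |v| = √(vₓ² + v_y²) = √(7.707² + 23.63²) = 24.85 m/s.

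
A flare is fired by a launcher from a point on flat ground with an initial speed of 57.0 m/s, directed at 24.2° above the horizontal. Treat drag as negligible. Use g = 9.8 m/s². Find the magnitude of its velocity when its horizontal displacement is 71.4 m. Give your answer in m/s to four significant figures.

Components: vₓ = 57.00 cos 24.2° = 51.99 m/s, v_y0 = 57.00 sin 24.2° = 23.37 m/s.
Time to reach x = 71.4 m: t = x/vₓ = 71.4/51.99 = 1.373 s.
Vertical velocity there: v_y = v_y0 − g t = 23.37 − 9.80 × 1.373 = 9.907 m/s.
Speed: √(vₓ² + v_y²) = √(51.99² + 9.907²) = 52.93 m/s.

52.93 m/s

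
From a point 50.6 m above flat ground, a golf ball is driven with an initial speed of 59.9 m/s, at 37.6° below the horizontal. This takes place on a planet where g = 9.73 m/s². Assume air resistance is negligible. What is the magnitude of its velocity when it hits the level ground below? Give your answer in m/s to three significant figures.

67.6 m/s

vₓ = 59.90 cos 37.6° = 47.46 m/s; v_y0 = −36.55 m/s (downward).
The projectile lands when y = 50.6 + (−36.55) t − ½·9.73·t² = 0. Positive root: t = (−36.55 + √(36.55² + 2·9.73·50.6)) / 9.73 = (−36.55 + 48.17) / 9.73 = 1.195 s.
Vertical velocity at impact: v_y = v_y0 − g t = −36.55 − 9.73 × 1.195 = −48.17 m/s.
Speed: |v| = √(vₓ² + v_y²) = √(47.46² + 48.17²) = 67.62 m/s.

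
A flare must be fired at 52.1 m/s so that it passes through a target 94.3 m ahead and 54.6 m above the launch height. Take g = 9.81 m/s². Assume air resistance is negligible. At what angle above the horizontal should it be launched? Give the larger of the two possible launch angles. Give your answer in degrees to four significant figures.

78.66°

Trajectory: y = x tanθ − g x² (1 + tan²θ)/(2v₀²). With x = 94.3, y = 54.6, v₀ = 52.1, g = 9.81:
16.07 tan²θ − 94.3 tanθ + (70.67) = 0.
tanθ = [94.3 ± √(94.3² − 4 × 16.07 × (70.67))] / (2 × 16.07) = (94.3 ± 65.96) / 32.14, giving tanθ = 0.8820 or 4.987.
θ = 41.41° or 78.66°; the larger is 78.66°.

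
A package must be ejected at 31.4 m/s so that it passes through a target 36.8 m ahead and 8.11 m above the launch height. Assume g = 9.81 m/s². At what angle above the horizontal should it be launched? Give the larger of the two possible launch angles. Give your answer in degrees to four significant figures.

Trajectory: y = x tanθ − g x² (1 + tan²θ)/(2v₀²). With x = 36.8, y = 8.11, v₀ = 31.4, g = 9.81:
6.737 tan²θ − 36.8 tanθ + (14.85) = 0.
tanθ = [36.8 ± √(36.8² − 4 × 6.737 × (14.85))] / (2 × 6.737) = (36.8 ± 30.89) / 13.47, giving tanθ = 0.4387 or 5.024.
θ = 23.69° or 78.74°; the larger is 78.74°.

78.74°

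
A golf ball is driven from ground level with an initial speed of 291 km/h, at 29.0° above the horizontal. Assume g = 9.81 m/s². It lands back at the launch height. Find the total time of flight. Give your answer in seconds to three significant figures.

7.99 s

Convert: 291 km/h = 291/3.6 = 80.83 m/s.
Resolve: vₓ = 80.83 cos 29.0° = 70.70 m/s and v_y0 = 80.83 sin 29.0° = 39.19 m/s.
Time of flight on level ground: T = 2 v_y0 / g = 2 × 39.19 / 9.81 = 7.990 s.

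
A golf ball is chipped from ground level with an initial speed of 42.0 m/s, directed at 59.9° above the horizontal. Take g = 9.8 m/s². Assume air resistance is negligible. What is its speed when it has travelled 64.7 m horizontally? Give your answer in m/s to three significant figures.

Components: vₓ = 42.00 cos 59.9° = 21.06 m/s, v_y0 = 42.00 sin 59.9° = 36.34 m/s.
At x = 64.7 m, t = x/vₓ = 64.7/21.06 = 3.072 s.
Vertical velocity there: v_y = v_y0 − g t = 36.34 − 9.80 × 3.072 = 6.234 m/s.
Speed: √(vₓ² + v_y²) = √(21.06² + 6.234²) = 21.97 m/s.

22.0 m/s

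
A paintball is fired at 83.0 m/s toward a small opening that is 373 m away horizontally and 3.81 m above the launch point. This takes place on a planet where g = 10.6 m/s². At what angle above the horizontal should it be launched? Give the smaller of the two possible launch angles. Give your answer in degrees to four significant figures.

18.16°

Trajectory: y = x tanθ − g x² (1 + tan²θ)/(2v₀²). With x = 373, y = 3.81, v₀ = 83.0, g = 10.6:
107.0 tan²θ − 373 tanθ + (110.8) = 0.
tanθ = [373 ± √(373² − 4 × 107.0 × (110.8))] / (2 × 107.0) = (373 ± 302.8) / 214.1, giving tanθ = 0.3281 or 3.157.
θ = 18.16° or 72.42°; the smaller is 18.16°.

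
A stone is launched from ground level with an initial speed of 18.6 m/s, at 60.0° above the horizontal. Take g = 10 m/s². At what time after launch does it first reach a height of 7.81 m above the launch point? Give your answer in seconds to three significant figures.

Horizontal component vₓ = 18.60 cos 60.0° = 9.300 m/s; vertical v_y0 = 18.60 sin 60.0° = 16.11 m/s.
Require v_y0 t − ½ g t² = 7.81, i.e. 5.000 t² − 16.11 t + 7.81 = 0.
t = [16.11 ± √(16.11² − 2·10.0·7.81)] / 10.0 = (16.11 ± 10.16) / 10.0, so t = 0.5946 s or t = 2.627 s.
The first (ascending) time is 0.5946 s.

0.595 s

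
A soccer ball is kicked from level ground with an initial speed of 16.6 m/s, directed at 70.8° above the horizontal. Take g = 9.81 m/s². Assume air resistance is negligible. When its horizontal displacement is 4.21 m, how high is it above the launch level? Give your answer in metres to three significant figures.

9.17 m

Horizontal component vₓ = 16.60 cos 70.8° = 5.459 m/s; vertical v_y0 = 16.60 sin 70.8° = 15.68 m/s.
Time to reach x = 4.21 m: t = x/vₓ = 4.21/5.459 = 0.7712 s.
Height: y = v_y0 t − ½ g t² = 15.68 × 0.7712 − 4.905 × 0.7712² = 12.09 − 2.917 = 9.172 m.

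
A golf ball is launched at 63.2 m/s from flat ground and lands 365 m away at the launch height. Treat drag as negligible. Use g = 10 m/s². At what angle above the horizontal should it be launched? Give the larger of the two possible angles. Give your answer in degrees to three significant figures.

57.0°

R = v₀² sin 2θ / g gives sin 2θ = gR/v₀² = 10.0·365/63.2² = 0.9138.
2θ = 66.04° or 180° − 66.04° = 114.0°, so θ = 33.02° or 56.98°.
The larger angle is 56.98°.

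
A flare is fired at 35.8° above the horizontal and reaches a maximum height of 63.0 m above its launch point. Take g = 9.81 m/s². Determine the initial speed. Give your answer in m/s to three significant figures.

At the peak v_y = 0, so v_y0 = √(2gH) = √(2 × 9.81 × 63.0) = 35.16 m/s.
v_y0 = v₀ sin θ ⇒ v₀ = 35.16 / sin 35.8° = 60.10 m/s.

60.1 m/s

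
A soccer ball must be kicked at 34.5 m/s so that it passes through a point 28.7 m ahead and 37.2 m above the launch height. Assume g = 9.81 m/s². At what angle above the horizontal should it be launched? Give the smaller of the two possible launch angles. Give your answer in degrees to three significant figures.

Trajectory: y = x tanθ − g x² (1 + tan²θ)/(2v₀²). With x = 28.7, y = 37.2, v₀ = 34.5, g = 9.81:
3.394 tan²θ − 28.7 tanθ + (40.59) = 0.
tanθ = [28.7 ± √(28.7² − 4 × 3.394 × (40.59))] / (2 × 3.394) = (28.7 ± 16.51) / 6.789, giving tanθ = 1.796 or 6.659.
θ = 60.89° or 81.46°; the smaller is 60.89°.

60.9°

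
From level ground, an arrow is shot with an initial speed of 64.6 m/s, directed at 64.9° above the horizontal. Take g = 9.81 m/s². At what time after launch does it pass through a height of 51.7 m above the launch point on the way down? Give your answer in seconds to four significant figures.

vₓ = 64.60 cos 64.9° = 27.40 m/s; v_y0 = 64.60 sin 64.9° = 58.50 m/s.
Require v_y0 t − ½ g t² = 51.7, i.e. 4.905 t² − 58.50 t + 51.7 = 0.
Quadratic formula: t = (58.50 ± √2407.9) / 9.81 = (58.50 ± 49.07) / 9.81 → t = 0.9612 s or 10.97 s.
The descending-branch root is 10.97 s.

10.97 s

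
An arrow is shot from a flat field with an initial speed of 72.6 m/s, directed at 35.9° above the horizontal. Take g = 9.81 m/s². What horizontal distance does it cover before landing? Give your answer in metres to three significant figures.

vₓ = 72.60 cos 35.9° = 58.81 m/s; v_y0 = 72.60 sin 35.9° = 42.57 m/s.
Time aloft: T = 2 v_y0 / g = 2 × 42.57 / 9.81 = 8.679 s.
Horizontal distance R = vₓ T = 58.81 × 8.679 = 510.4 m.

510 m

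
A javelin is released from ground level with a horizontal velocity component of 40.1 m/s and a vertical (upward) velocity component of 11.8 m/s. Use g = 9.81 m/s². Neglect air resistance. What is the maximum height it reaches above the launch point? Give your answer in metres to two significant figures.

Maximum height: H = v_y0² / (2g) = 11.80² / (2 × 9.81) = 7.097 m.

7.1 m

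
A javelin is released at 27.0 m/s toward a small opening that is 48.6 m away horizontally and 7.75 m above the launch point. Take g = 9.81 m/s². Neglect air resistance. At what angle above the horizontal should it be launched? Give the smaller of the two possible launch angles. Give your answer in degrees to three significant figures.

Trajectory: y = x tanθ − g x² (1 + tan²θ)/(2v₀²). With x = 48.6, y = 7.75, v₀ = 27.0, g = 9.81:
15.89 tan²θ − 48.6 tanθ + (23.64) = 0.
tanθ = [48.6 ± √(48.6² − 4 × 15.89 × (23.64))] / (2 × 15.89) = (48.6 ± 29.31) / 31.78, giving tanθ = 0.6069 or 2.451.
θ = 31.25° or 67.81°; the smaller is 31.25°.

31.3°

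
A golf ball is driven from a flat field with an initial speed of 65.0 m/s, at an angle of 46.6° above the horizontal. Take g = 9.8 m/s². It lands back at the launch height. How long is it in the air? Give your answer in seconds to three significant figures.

Components: vₓ = 65.00 cos 46.6° = 44.66 m/s, v_y0 = 65.00 sin 46.6° = 47.23 m/s.
Landing at launch height ⇒ T = 2 v_y0 / g = 2 × 47.23 / 9.80 = 9.638 s.

9.64 s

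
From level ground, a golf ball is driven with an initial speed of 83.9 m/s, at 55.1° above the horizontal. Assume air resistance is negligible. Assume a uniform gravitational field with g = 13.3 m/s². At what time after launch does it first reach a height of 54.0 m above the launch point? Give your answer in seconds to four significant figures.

Components: vₓ = 83.90 cos 55.1° = 48.00 m/s, v_y0 = 83.90 sin 55.1° = 68.81 m/s.
Set y = v_y0 t − ½ g t² = 54.0: 6.650 t² − 68.81 t + 54.0 = 0.
Quadratic formula: t = (68.81 ± √3298.5) / 13.3 = (68.81 ± 57.43) / 13.3 → t = 0.8555 s or 9.492 s.
The first (ascending) time is 0.8555 s.

0.8555 s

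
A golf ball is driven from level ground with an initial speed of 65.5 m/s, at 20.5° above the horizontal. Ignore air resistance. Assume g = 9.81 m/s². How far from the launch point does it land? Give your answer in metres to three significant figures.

287 m

vₓ = 65.50 cos 20.5° = 61.35 m/s; v_y0 = 65.50 sin 20.5° = 22.94 m/s.
Time aloft: T = 2 v_y0 / g = 2 × 22.94 / 9.81 = 4.677 s.
Range: R = vₓ T = 61.35 × 4.677 = 286.9 m.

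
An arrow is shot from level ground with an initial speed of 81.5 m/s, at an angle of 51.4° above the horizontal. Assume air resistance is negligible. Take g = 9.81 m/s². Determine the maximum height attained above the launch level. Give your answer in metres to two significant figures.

vₓ = 81.50 cos 51.4° = 50.85 m/s; v_y0 = 81.50 sin 51.4° = 63.69 m/s.
Peak height H = v_y0² / (2g) = 4056.9 / 19.62 = 206.8 m.

210 m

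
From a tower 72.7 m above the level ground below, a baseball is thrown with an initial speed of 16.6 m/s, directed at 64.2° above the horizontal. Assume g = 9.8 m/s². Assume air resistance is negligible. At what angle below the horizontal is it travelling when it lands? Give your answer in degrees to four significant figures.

Components: vₓ = 16.60 cos 64.2° = 7.225 m/s, v_y0 = 16.60 sin 64.2° = 14.95 m/s.
With up positive and y = 0 at the ground: y(t) = 72.7 + (14.95) t − 4.900 t². Setting y = 0 and taking the positive root: t = [14.95 + √(14.95² + 2·9.80·72.7)] / 9.80 = (14.95 + 40.60) / 9.80 = 5.668 s.
At impact: v_y = v_y0 − g t = −40.60 m/s; vₓ = 7.225 m/s.
Angle below horizontal: arctan(|v_y|/vₓ) = arctan(40.60/7.225) = 79.91°.

79.91°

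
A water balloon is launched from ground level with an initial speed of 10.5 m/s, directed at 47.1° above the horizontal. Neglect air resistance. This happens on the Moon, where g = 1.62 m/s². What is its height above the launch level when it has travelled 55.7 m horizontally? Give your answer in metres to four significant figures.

vₓ = 10.50 cos 47.1° = 7.148 m/s; v_y0 = 10.50 sin 47.1° = 7.692 m/s.
Time to reach x = 55.7 m: t = x/vₓ = 55.7/7.148 = 7.793 s.
Height: y = v_y0 t − ½ g t² = 7.692 × 7.793 − 0.8100 × 7.793² = 59.94 − 49.19 = 10.75 m.

10.75 m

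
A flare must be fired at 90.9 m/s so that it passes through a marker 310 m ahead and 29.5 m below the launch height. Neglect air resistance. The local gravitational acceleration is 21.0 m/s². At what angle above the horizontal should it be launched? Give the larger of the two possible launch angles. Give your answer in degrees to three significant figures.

Trajectory: y = x tanθ − g x² (1 + tan²θ)/(2v₀²). With x = 310, y = −29.5, v₀ = 90.9, g = 21.0:
122.1 tan²θ − 310 tanθ + (92.62) = 0.
tanθ = [310 ± √(310² − 4 × 122.1 × (92.62))] / (2 × 122.1) = (310 ± 225.5) / 244.2, giving tanθ = 0.3459 or 2.193.
θ = 19.08° or 65.48°; the larger is 65.48°.

65.5°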